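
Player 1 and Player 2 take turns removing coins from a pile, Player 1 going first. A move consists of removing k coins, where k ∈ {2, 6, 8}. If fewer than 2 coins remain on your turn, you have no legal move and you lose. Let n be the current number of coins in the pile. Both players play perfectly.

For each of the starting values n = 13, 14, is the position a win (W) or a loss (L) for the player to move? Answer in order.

Compute win/loss labels from the base case upward. A position with no move is L. Any other position is W if it can reach an L in one move, else L.
n=0: no move → L
n=1: no move → L
n=2: can move to 0, which is L ⇒ W
n=3: can move to 1, which is L ⇒ W
n=4: the only move is to 2(W), a W ⇒ L
n=5: the only move is to 3(W), a W ⇒ L
n=6: can move to 4, which is L ⇒ W
n=7: can move to 5, which is L ⇒ W
n=8: can move to 0, which is L ⇒ W
n=9: can move to 1, which is L ⇒ W
n=10: can move to 4, which is L ⇒ W
n=11: can move to 5, which is L ⇒ W
n=12: can move to 4, which is L ⇒ W
n=13: can move to 5, which is L ⇒ W
n=14: moves to 12(W), 8(W), 6(W); every one is W ⇒ L

13: W, 14: L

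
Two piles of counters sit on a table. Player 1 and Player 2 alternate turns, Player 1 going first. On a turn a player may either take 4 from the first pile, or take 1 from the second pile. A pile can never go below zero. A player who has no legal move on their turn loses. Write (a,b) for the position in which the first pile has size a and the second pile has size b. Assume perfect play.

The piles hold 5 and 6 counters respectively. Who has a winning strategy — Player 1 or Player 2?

Player 1 wins.

Positions with no move are L. A position that does have a move is losing for the player to move precisely when every available move leads to a winning position for the opponent. Fill in the labels:
No move ever increases a pile, so every position that can arise here has a ≤ 5 and b ≤ 6; it is enough to label the cells with 0 ≤ a ≤ 5 and 0 ≤ b ≤ 6.
Every move lowers a or b (never raises either), so fill the grid row by row in increasing a, and left to right within a row: each cell's successors are then already labelled.
      b=0  b=1  b=2  b=3  b=4  b=5  b=6
a=0:    L    W    L    W    L    W    L
a=1:    L    W    L    W    L    W    L
a=2:    L    W    L    W    L    W    L
a=3:    L    W    L    W    L    W    L
a=4:    W    L    W    L    W    L    W
a=5:    W    L    W    L    W    L    W
Cells with no legal move (terminal, hence L): (0,0), (1,0), (2,0), (3,0).
The remaining L cells, each justified by listing all of its moves:
(0,2): the only move is to (0,1)(W), a W ⇒ L
(0,4): the only move is to (0,3)(W), a W ⇒ L
(0,6): the only move is to (0,5)(W), a W ⇒ L
(1,2): the only move is to (1,1)(W), a W ⇒ L
(1,4): the only move is to (1,3)(W), a W ⇒ L
(1,6): the only move is to (1,5)(W), a W ⇒ L
(2,2): the only move is to (2,1)(W), a W ⇒ L
(2,4): the only move is to (2,3)(W), a W ⇒ L
(2,6): the only move is to (2,5)(W), a W ⇒ L
(3,2): the only move is to (3,1)(W), a W ⇒ L
(3,4): the only move is to (3,3)(W), a W ⇒ L
(3,6): the only move is to (3,5)(W), a W ⇒ L
(4,1): moves to (0,1)(W), (4,0)(W); every one is W ⇒ L
(4,3): moves to (0,3)(W), (4,2)(W); every one is W ⇒ L
(4,5): moves to (0,5)(W), (4,4)(W); every one is W ⇒ L
(5,1): moves to (1,1)(W), (5,0)(W); every one is W ⇒ L
(5,3): moves to (1,3)(W), (5,2)(W); every one is W ⇒ L
(5,5): moves to (1,5)(W), (5,4)(W); every one is W ⇒ L
Every other cell has at least one move into one of the L cells above, so it is W.
From (5,6) Player 1 can move to (1,6), reaching an L position.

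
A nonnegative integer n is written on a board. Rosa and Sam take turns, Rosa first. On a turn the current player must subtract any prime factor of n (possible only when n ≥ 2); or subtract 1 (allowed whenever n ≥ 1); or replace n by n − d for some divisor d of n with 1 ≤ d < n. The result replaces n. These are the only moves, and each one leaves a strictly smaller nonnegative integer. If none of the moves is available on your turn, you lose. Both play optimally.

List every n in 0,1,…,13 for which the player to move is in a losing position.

0, 4, 9

Work bottom-up. With no move the player to move loses. Otherwise the position is W if at least one move leads to an L position for the opponent, and L if every move leads to a W.
n=0: no move → L
n=1: reaches L-position 0 → W
n=2: reaches L-position 0 → W
n=3: reaches L-position 0 → W
n=4: only reaches 2(W), 3(W), all W → L
n=5: reaches L-position 0 → W
n=6: reaches L-position 4 → W
n=7: reaches L-position 0 → W
n=8: reaches L-position 4 → W
n=9: only reaches 6(W), 8(W), all W → L
n=10: reaches L-position 9 → W
n=11: reaches L-position 0 → W
n=12: reaches L-position 9 → W
n=13: reaches L-position 0 → W
Reading off the rows marked L gives the requested list; there are 3 such values of n.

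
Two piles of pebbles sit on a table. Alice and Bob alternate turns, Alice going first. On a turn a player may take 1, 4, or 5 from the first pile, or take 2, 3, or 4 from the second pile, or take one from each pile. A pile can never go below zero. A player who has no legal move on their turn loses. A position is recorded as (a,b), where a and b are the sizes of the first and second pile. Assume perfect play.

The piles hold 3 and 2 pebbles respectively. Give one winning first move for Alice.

Classify positions by backward induction: terminal positions (no move available) are L. From any other position, the mover wins iff some move reaches an L.
No move ever increases a pile, so every position that can arise here has a ≤ 3 and b ≤ 2; it is enough to label the cells with 0 ≤ a ≤ 3 and 0 ≤ b ≤ 2.
Every move lowers a or b (never raises either), so fill the grid row by row in increasing a, and left to right within a row: each cell's successors are then already labelled.
      b=0  b=1  b=2
a=0:    L    L    W
a=1:    W    W    W
a=2:    L    L    W
a=3:    W    W    W
Cells with no legal move (terminal, hence L): (0,0), (0,1).
The remaining L cells, each justified by listing all of its moves:
(2,0): only reaches (1,0)(W), which is W → L
(2,1): only reaches (1,1)(W), (1,0)(W), all W → L
Every other cell has at least one move into one of the L cells above, so it is W.
From (3,2), the L positions reachable in one move are: (2,1).

Move to (2,1).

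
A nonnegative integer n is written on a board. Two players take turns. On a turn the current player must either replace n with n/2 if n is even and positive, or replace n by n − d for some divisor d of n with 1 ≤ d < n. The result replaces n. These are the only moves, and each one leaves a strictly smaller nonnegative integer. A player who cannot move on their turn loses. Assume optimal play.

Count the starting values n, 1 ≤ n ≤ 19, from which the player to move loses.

Build the W/L table. Terminal = L. A non-terminal position is W if it has a move to some L; otherwise it is L.
n=0: no move → L
n=1: no move → L
n=2: →1(L), so W
n=3: →2(W) only, which is W, so L
n=4: →3(L), so W
n=5: →4(W) only, which is W, so L
n=6: →3(L), so W
n=7: →6(W) only, which is W, so L
n=8: →7(L), so W
n=9: →6(W), 8(W) — all W, so L
n=10: →5(L), so W
n=11: →10(W) only, which is W, so L
n=12: →9(L), so W
n=13: →12(W) only, which is W, so L
n=14: →7(L), so W
n=15: →10(W), 12(W), 14(W) — all W, so L
n=16: →15(L), so W
n=17: →16(W) only, which is W, so L
n=18: →9(L), so W
n=19: →18(W) only, which is W, so L
L entries with 1 ≤ n ≤ 19 (n=0 is outside the asked range and is not counted): n = 1, 3, 5, 7, 9, 11, 13, 15, 17, 19; that makes 10.

10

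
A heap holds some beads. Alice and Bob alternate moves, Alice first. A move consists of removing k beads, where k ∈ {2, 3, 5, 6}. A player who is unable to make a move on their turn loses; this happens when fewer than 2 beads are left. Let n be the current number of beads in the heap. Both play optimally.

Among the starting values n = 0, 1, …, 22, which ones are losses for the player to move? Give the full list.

0, 1, 8, 9, 16, 17

Use the standard recursion: the mover loses at a terminal position; elsewhere, the mover wins exactly when some move hands the opponent an L position.
n=0: no move → L
n=1: no move → L
n=2: can move to 0, which is L ⇒ W
n=3: can move to 1, which is L ⇒ W
n=4: can move to 1, which is L ⇒ W
n=5: can move to 0, which is L ⇒ W
n=6: can move to 1, which is L ⇒ W
n=7: can move to 1, which is L ⇒ W
n=8: moves to 6(W), 5(W), 3(W), 2(W); every one is W ⇒ L
n=9: moves to 7(W), 6(W), 4(W), 3(W); every one is W ⇒ L
n=10: can move to 8, which is L ⇒ W
n=11: can move to 9, which is L ⇒ W
n=12: can move to 9, which is L ⇒ W
n=13: can move to 8, which is L ⇒ W
n=14: can move to 9, which is L ⇒ W
n=15: can move to 9, which is L ⇒ W
n=16: moves to 14(W), 13(W), 11(W), 10(W); every one is W ⇒ L
n=17: moves to 15(W), 14(W), 12(W), 11(W); every one is W ⇒ L
n=18: can move to 16, which is L ⇒ W
n=19: can move to 17, which is L ⇒ W
n=20: can move to 17, which is L ⇒ W
n=21: can move to 16, which is L ⇒ W
n=22: can move to 17, which is L ⇒ W
The losing starting values of n are exactly the entries labelled L in this table (6 of them).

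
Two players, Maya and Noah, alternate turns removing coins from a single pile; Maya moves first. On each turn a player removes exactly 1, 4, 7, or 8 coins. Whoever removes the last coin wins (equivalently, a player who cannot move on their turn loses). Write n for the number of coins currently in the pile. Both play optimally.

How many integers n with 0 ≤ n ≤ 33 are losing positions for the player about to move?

Work bottom-up. With no move the player to move loses. Otherwise the position is W if at least one move leads to an L position for the opponent, and L if every move leads to a W.
n=0: no move → L
n=1: reaches L-position 0 → W
n=2: only reaches 1(W), which is W → L
n=3: reaches L-position 2 → W
n=4: reaches L-position 0 → W
n=5: only reaches 4(W), 1(W), all W → L
n=6: reaches L-position 5 → W
n=7: reaches L-position 0 → W
n=8: reaches L-position 0 → W
n=9: reaches L-position 5 → W
n=10: reaches L-position 2 → W
n=11: only reaches 10(W), 7(W), 4(W), 3(W), all W → L
n=12: reaches L-position 11 → W
n=13: reaches L-position 5 → W
n=14: only reaches 13(W), 10(W), 7(W), 6(W), all W → L
n=15: reaches L-position 14 → W
n=16: only reaches 15(W), 12(W), 9(W), 8(W), all W → L
n=17: reaches L-position 16 → W
n=18: reaches L-position 14 → W
n=19: reaches L-position 11 → W
n=20: reaches L-position 16 → W
n=21: reaches L-position 14 → W
n=22: reaches L-position 14 → W
n=23: reaches L-position 16 → W
n=24: reaches L-position 16 → W
n=25: only reaches 24(W), 21(W), 18(W), 17(W), all W → L
n=26: reaches L-position 25 → W
n=27: only reaches 26(W), 23(W), 20(W), 19(W), all W → L
n=28: reaches L-position 27 → W
n=29: reaches L-position 25 → W
n=30: only reaches 29(W), 26(W), 23(W), 22(W), all W → L
n=31: reaches L-position 30 → W
n=32: reaches L-position 25 → W
n=33: reaches L-position 25 → W
L entries with 0 ≤ n ≤ 33: n = 0, 2, 5, 11, 14, 16, 25, 27, 30; that makes 9.

9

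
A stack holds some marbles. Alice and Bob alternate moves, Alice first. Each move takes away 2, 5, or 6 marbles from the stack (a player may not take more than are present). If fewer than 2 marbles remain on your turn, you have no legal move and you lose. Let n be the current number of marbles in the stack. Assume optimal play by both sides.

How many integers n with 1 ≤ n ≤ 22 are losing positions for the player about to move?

Classify positions by backward induction: terminal positions (no move available) are L. From any other position, the mover wins iff some move reaches an L.
n=0: no move → L
n=1: no move → L
n=2: →0(L), so W
n=3: →1(L), so W
n=4: →2(W) only, which is W, so L
n=5: →0(L), so W
n=6: →4(L), so W
n=7: →1(L), so W
n=8: →6(W), 3(W), 2(W) — all W, so L
n=9: →4(L), so W
n=10: →8(L), so W
n=11: →9(W), 6(W), 5(W) — all W, so L
n=12: →10(W), 7(W), 6(W) — all W, so L
n=13: →11(L), so W
n=14: →12(L), so W
n=15: →13(W), 10(W), 9(W) — all W, so L
n=16: →11(L), so W
n=17: →15(L), so W
n=18: →12(L), so W
n=19: →17(W), 14(W), 13(W) — all W, so L
n=20: →15(L), so W
n=21: →19(L), so W
n=22: →20(W), 17(W), 16(W) — all W, so L
L entries with 1 ≤ n ≤ 22 (n=0 is outside the asked range and is not counted): n = 1, 4, 8, 11, 12, 15, 19, 22; that makes 8.

8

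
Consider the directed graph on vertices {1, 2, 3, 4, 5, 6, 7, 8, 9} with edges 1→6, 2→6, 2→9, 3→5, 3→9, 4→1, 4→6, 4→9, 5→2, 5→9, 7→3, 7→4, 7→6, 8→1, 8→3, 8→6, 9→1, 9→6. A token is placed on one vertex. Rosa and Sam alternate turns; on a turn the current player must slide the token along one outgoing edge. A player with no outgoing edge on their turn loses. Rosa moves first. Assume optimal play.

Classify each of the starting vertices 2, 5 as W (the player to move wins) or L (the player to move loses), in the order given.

2: W, 5: L

Label each position W (a win for the player to move) or L (a loss). A position with no legal move is L; any other position is W exactly when some move reaches an L, and L when every move reaches a W.
Every edge goes from a vertex to one that appears earlier in the order 6, 1, 9, 2, 4, 5, 3, 8, 7, so processing vertices in that order labels each vertex after all of its successors.
6: no outgoing edge → L
1: W (go to 6, an L position)
9: W (go to 6, an L position)
2: W (go to 6, an L position)
4: W (go to 6, an L position)
5: L (options 2(W), 9(W) are all W)
3: W (go to 5, an L position)
8: W (go to 6, an L position)
7: W (go to 6, an L position)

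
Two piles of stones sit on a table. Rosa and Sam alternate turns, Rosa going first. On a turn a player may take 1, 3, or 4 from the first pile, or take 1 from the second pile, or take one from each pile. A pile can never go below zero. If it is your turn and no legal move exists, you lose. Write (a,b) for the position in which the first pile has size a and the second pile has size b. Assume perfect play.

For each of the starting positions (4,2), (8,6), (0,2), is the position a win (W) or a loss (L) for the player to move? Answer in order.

(4,2): W, (8,6): L, (0,2): L

Compute win/loss labels from the base case upward. A position with no move is L. Any other position is W if it can reach an L in one move, else L.
No move ever increases a pile, so every position that can arise here has a ≤ 8 and b ≤ 6; it is enough to label the cells with 0 ≤ a ≤ 8 and 0 ≤ b ≤ 6.
Every move lowers a or b (never raises either), so fill the grid row by row in increasing a, and left to right within a row: each cell's successors are then already labelled.
      b=0  b=1  b=2  b=3  b=4  b=5  b=6
a=0:    L    W    L    W    L    W    L
a=1:    W    W    W    W    W    W    W
a=2:    L    W    L    W    L    W    L
a=3:    W    W    W    W    W    W    W
a=4:    W    L    W    L    W    L    W
a=5:    W    W    W    W    W    W    W
a=6:    W    L    W    L    W    L    W
a=7:    L    W    W    W    W    W    W
a=8:    W    W    L    W    L    W    L
Cells with no legal move (terminal, hence L): (0,0).
The remaining L cells, each justified by listing all of its moves:
(0,2): the only move is to (0,1)(W), a W ⇒ L
(0,4): the only move is to (0,3)(W), a W ⇒ L
(0,6): the only move is to (0,5)(W), a W ⇒ L
(2,0): the only move is to (1,0)(W), a W ⇒ L
(2,2): moves to (1,2)(W), (2,1)(W), (1,1)(W); every one is W ⇒ L
(2,4): moves to (1,4)(W), (2,3)(W), (1,3)(W); every one is W ⇒ L
(2,6): moves to (1,6)(W), (2,5)(W), (1,5)(W); every one is W ⇒ L
(4,1): moves to (3,1)(W), (1,1)(W), (0,1)(W), (4,0)(W), (3,0)(W); every one is W ⇒ L
(4,3): moves to (3,3)(W), (1,3)(W), (0,3)(W), (4,2)(W), (3,2)(W); every one is W ⇒ L
(4,5): moves to (3,5)(W), (1,5)(W), (0,5)(W), (4,4)(W), (3,4)(W); every one is W ⇒ L
(6,1): moves to (5,1)(W), (3,1)(W), (2,1)(W), (6,0)(W), (5,0)(W); every one is W ⇒ L
(6,3): moves to (5,3)(W), (3,3)(W), (2,3)(W), (6,2)(W), (5,2)(W); every one is W ⇒ L
(6,5): moves to (5,5)(W), (3,5)(W), (2,5)(W), (6,4)(W), (5,4)(W); every one is W ⇒ L
(7,0): moves to (6,0)(W), (4,0)(W), (3,0)(W); every one is W ⇒ L
(8,2): moves to (7,2)(W), (5,2)(W), (4,2)(W), (8,1)(W), (7,1)(W); every one is W ⇒ L
(8,4): moves to (7,4)(W), (5,4)(W), (4,4)(W), (8,3)(W), (7,3)(W); every one is W ⇒ L
(8,6): moves to (7,6)(W), (5,6)(W), (4,6)(W), (8,5)(W), (7,5)(W); every one is W ⇒ L
Every other cell has at least one move into one of the L cells above, so it is W.
(4,2): the move to (0,2) reaches an L cell, so W
(8,6): one of the L cells justified above, so L
(0,2): one of the L cells justified above, so L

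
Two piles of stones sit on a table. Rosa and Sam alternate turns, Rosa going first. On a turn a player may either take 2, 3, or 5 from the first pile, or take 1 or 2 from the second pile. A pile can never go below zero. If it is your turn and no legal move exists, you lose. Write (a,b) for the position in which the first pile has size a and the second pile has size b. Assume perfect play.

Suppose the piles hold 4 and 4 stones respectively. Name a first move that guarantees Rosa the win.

Build the W/L table. Terminal = L. A non-terminal position is W if it has a move to some L; otherwise it is L.
No move ever increases a pile, so every position that can arise here has a ≤ 4 and b ≤ 4; it is enough to label the cells with 0 ≤ a ≤ 4 and 0 ≤ b ≤ 4.
Every move lowers a or b (never raises either), so fill the grid row by row in increasing a, and left to right within a row: each cell's successors are then already labelled.
      b=0  b=1  b=2  b=3  b=4
a=0:    L    W    W    L    W
a=1:    L    W    W    L    W
a=2:    W    L    W    W    L
a=3:    W    L    W    W    L
a=4:    W    W    L    W    W
Cells with no legal move (terminal, hence L): (0,0), (1,0).
The remaining L cells, each justified by listing all of its moves:
(0,3): →(0,2)(W), (0,1)(W) — all W, so L
(1,3): →(1,2)(W), (1,1)(W) — all W, so L
(2,1): →(0,1)(W), (2,0)(W) — all W, so L
(2,4): →(0,4)(W), (2,3)(W), (2,2)(W) — all W, so L
(3,1): →(1,1)(W), (0,1)(W), (3,0)(W) — all W, so L
(3,4): →(1,4)(W), (0,4)(W), (3,3)(W), (3,2)(W) — all W, so L
(4,2): →(2,2)(W), (1,2)(W), (4,1)(W), (4,0)(W) — all W, so L
Every other cell has at least one move into one of the L cells above, so it is W.
From (4,4), the L positions reachable in one move are: (2,4), (4,2). Any move reaching one of these is winning.

Move to (2,4).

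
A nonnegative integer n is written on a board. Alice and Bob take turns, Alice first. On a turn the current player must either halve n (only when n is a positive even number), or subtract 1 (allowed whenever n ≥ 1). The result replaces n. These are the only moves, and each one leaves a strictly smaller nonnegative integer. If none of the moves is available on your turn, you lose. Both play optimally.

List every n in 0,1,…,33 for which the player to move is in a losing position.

0, 2, 5, 7, 9, 11, 13, 15, 17, 19, 21, 23, 25, 27, 29, 31, 33

Build the W/L table. Terminal = L. A non-terminal position is W if it has a move to some L; otherwise it is L.
n=0: no move → L
n=1: can move to 0, which is L ⇒ W
n=2: the only move is to 1(W), a W ⇒ L
n=3: can move to 2, which is L ⇒ W
n=4: can move to 2, which is L ⇒ W
n=5: the only move is to 4(W), a W ⇒ L
n=6: can move to 5, which is L ⇒ W
n=7: the only move is to 6(W), a W ⇒ L
n=8: can move to 7, which is L ⇒ W
n=9: the only move is to 8(W), a W ⇒ L
n=10: can move to 5, which is L ⇒ W
n=11: the only move is to 10(W), a W ⇒ L
n=12: can move to 11, which is L ⇒ W
n=13: the only move is to 12(W), a W ⇒ L
n=14: can move to 7, which is L ⇒ W
n=15: the only move is to 14(W), a W ⇒ L
n=16: can move to 15, which is L ⇒ W
n=17: the only move is to 16(W), a W ⇒ L
n=18: can move to 9, which is L ⇒ W
n=19: the only move is to 18(W), a W ⇒ L
n=20: can move to 19, which is L ⇒ W
n=21: the only move is to 20(W), a W ⇒ L
n=22: can move to 11, which is L ⇒ W
n=23: the only move is to 22(W), a W ⇒ L
n=24: can move to 23, which is L ⇒ W
n=25: the only move is to 24(W), a W ⇒ L
n=26: can move to 13, which is L ⇒ W
n=27: the only move is to 26(W), a W ⇒ L
n=28: can move to 27, which is L ⇒ W
n=29: the only move is to 28(W), a W ⇒ L
n=30: can move to 15, which is L ⇒ W
n=31: the only move is to 30(W), a W ⇒ L
n=32: can move to 31, which is L ⇒ W
n=33: the only move is to 32(W), a W ⇒ L
Reading off the rows marked L gives the requested list; there are 17 such values of n.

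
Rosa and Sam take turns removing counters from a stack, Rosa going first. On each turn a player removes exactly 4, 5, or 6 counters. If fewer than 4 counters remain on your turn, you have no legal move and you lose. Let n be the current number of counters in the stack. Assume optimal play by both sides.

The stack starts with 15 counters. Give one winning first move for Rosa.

Remove 4, leaving 11.

Compute win/loss labels from the base case upward. A position with no move is L. Any other position is W if it can reach an L in one move, else L.
n=0: no move → L
n=1: no move → L
n=2: no move → L
n=3: no move → L
n=4: can move to 0, which is L ⇒ W
n=5: can move to 1, which is L ⇒ W
n=6: can move to 2, which is L ⇒ W
n=7: can move to 3, which is L ⇒ W
n=8: can move to 3, which is L ⇒ W
n=9: can move to 3, which is L ⇒ W
n=10: moves to 6(W), 5(W), 4(W); every one is W ⇒ L
n=11: moves to 7(W), 6(W), 5(W); every one is W ⇒ L
n=12: moves to 8(W), 7(W), 6(W); every one is W ⇒ L
n=13: moves to 9(W), 8(W), 7(W); every one is W ⇒ L
n=14: can move to 10, which is L ⇒ W
n=15: can move to 11, which is L ⇒ W
From 15, the L positions reachable in one move are: 11, 10. Any move reaching one of these is winning.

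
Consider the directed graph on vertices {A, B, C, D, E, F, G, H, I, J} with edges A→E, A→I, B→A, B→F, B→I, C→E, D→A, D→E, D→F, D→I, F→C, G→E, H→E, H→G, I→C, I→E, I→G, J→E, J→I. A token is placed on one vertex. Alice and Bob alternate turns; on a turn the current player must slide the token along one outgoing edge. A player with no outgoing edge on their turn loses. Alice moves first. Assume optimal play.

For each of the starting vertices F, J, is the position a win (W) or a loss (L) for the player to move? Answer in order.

Work bottom-up. With no move the player to move loses. Otherwise the position is W if at least one move leads to an L position for the opponent, and L if every move leads to a W.
Every edge goes from a vertex to one that appears earlier in the order E, G, H, C, I, J, F, A, B, D, so processing vertices in that order labels each vertex after all of its successors.
E: no outgoing edge → L
G: can move to E, which is L ⇒ W
H: can move to E, which is L ⇒ W
C: can move to E, which is L ⇒ W
I: can move to E, which is L ⇒ W
J: can move to E, which is L ⇒ W
F: the only move is to C(W), a W ⇒ L
A: can move to E, which is L ⇒ W
B: can move to F, which is L ⇒ W
D: can move to F, which is L ⇒ W

F: L, J: W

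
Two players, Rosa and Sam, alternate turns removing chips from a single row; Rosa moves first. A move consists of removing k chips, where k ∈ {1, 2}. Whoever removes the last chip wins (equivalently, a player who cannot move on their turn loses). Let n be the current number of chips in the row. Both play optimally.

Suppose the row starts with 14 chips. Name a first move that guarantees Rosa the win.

Label each position W (a win for the player to move) or L (a loss). A position with no legal move is L; any other position is W exactly when some move reaches an L, and L when every move reaches a W.
n=0: no move → L
n=1: W (go to 0, an L position)
n=2: W (go to 0, an L position)
n=3: L (options 2(W), 1(W) are all W)
n=4: W (go to 3, an L position)
n=5: W (go to 3, an L position)
n=6: L (options 5(W), 4(W) are all W)
n=7: W (go to 6, an L position)
n=8: W (go to 6, an L position)
n=9: L (options 8(W), 7(W) are all W)
n=10: W (go to 9, an L position)
n=11: W (go to 9, an L position)
n=12: L (options 11(W), 10(W) are all W)
n=13: W (go to 12, an L position)
n=14: W (go to 12, an L position)
From 14, the L positions reachable in one move are: 12.

Remove 2, leaving 12.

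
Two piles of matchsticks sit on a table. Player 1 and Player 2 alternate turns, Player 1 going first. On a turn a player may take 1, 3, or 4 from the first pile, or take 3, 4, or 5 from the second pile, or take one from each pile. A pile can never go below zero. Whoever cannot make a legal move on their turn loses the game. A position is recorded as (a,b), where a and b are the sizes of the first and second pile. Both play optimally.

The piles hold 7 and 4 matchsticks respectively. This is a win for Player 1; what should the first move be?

Build the W/L table. Terminal = L. A non-terminal position is W if it has a move to some L; otherwise it is L.
No move ever increases a pile, so every position that can arise here has a ≤ 7 and b ≤ 4; it is enough to label the cells with 0 ≤ a ≤ 7 and 0 ≤ b ≤ 4.
Every move lowers a or b (never raises either), so fill the grid row by row in increasing a, and left to right within a row: each cell's successors are then already labelled.
      b=0  b=1  b=2  b=3  b=4
a=0:    L    L    L    W    W
a=1:    W    W    W    W    L
a=2:    L    L    L    W    W
a=3:    W    W    W    W    L
a=4:    W    W    W    L    W
a=5:    W    W    W    W    W
a=6:    W    W    W    L    W
a=7:    L    L    L    W    W
Cells with no legal move (terminal, hence L): (0,0), (0,1), (0,2).
The remaining L cells, each justified by listing all of its moves:
(1,4): L (options (0,4)(W), (1,1)(W), (1,0)(W), (0,3)(W) are all W)
(2,0): L (sole option (1,0)(W) is W)
(2,1): L (options (1,1)(W), (1,0)(W) are all W)
(2,2): L (options (1,2)(W), (1,1)(W) are all W)
(3,4): L (options (2,4)(W), (0,4)(W), (3,1)(W), (3,0)(W), (2,3)(W) are all W)
(4,3): L (options (3,3)(W), (1,3)(W), (0,3)(W), (4,0)(W), (3,2)(W) are all W)
(6,3): L (options (5,3)(W), (3,3)(W), (2,3)(W), (6,0)(W), (5,2)(W) are all W)
(7,0): L (options (6,0)(W), (4,0)(W), (3,0)(W) are all W)
(7,1): L (options (6,1)(W), (4,1)(W), (3,1)(W), (6,0)(W) are all W)
(7,2): L (options (6,2)(W), (4,2)(W), (3,2)(W), (6,1)(W) are all W)
Every other cell has at least one move into one of the L cells above, so it is W.
From (7,4), the L positions reachable in one move are: (3,4), (7,1), (7,0), (6,3). Any move reaching one of these is winning.

Move to (3,4).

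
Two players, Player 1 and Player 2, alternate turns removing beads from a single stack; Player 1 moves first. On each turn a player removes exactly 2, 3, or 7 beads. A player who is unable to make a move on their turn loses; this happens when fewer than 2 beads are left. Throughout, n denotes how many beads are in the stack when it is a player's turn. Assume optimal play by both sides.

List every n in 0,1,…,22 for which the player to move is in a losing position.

Classify positions by backward induction: terminal positions (no move available) are L. From any other position, the mover wins iff some move reaches an L.
n=0: no move → L
n=1: no move → L
n=2: →0(L), so W
n=3: →1(L), so W
n=4: →1(L), so W
n=5: →3(W), 2(W) — all W, so L
n=6: →4(W), 3(W) — all W, so L
n=7: →5(L), so W
n=8: →6(L), so W
n=9: →6(L), so W
n=10: →8(W), 7(W), 3(W) — all W, so L
n=11: →9(W), 8(W), 4(W) — all W, so L
n=12: →10(L), so W
n=13: →11(L), so W
n=14: →11(L), so W
n=15: →13(W), 12(W), 8(W) — all W, so L
n=16: →14(W), 13(W), 9(W) — all W, so L
n=17: →15(L), so W
n=18: →16(L), so W
n=19: →16(L), so W
n=20: →18(W), 17(W), 13(W) — all W, so L
n=21: →19(W), 18(W), 14(W) — all W, so L
n=22: →20(L), so W
Reading off the rows marked L gives the requested list; there are 10 such values of n.

0, 1, 5, 6, 10, 11, 15, 16, 20, 21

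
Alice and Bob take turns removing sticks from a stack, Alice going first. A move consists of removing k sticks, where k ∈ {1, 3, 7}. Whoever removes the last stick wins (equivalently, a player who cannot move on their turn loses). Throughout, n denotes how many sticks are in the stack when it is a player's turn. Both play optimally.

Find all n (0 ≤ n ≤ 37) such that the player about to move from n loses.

0, 2, 4, 6, 8, 10, 12, 14, 16, 18, 20, 22, 24, 26, 28, 30, 32, 34, 36

Build the W/L table. Terminal = L. A non-terminal position is W if it has a move to some L; otherwise it is L.
n=0: no move → L
n=1: W (go to 0, an L position)
n=2: L (sole option 1(W) is W)
n=3: W (go to 2, an L position)
n=4: L (options 3(W), 1(W) are all W)
n=5: W (go to 4, an L position)
n=6: L (options 5(W), 3(W) are all W)
n=7: W (go to 6, an L position)
n=8: L (options 7(W), 5(W), 1(W) are all W)
n=9: W (go to 8, an L position)
n=10: L (options 9(W), 7(W), 3(W) are all W)
n=11: W (go to 10, an L position)
n=12: L (options 11(W), 9(W), 5(W) are all W)
n=13: W (go to 12, an L position)
n=14: L (options 13(W), 11(W), 7(W) are all W)
n=15: W (go to 14, an L position)
n=16: L (options 15(W), 13(W), 9(W) are all W)
n=17: W (go to 16, an L position)
n=18: L (options 17(W), 15(W), 11(W) are all W)
n=19: W (go to 18, an L position)
n=20: L (options 19(W), 17(W), 13(W) are all W)
n=21: W (go to 20, an L position)
n=22: L (options 21(W), 19(W), 15(W) are all W)
n=23: W (go to 22, an L position)
n=24: L (options 23(W), 21(W), 17(W) are all W)
n=25: W (go to 24, an L position)
n=26: L (options 25(W), 23(W), 19(W) are all W)
n=27: W (go to 26, an L position)
n=28: L (options 27(W), 25(W), 21(W) are all W)
n=29: W (go to 28, an L position)
n=30: L (options 29(W), 27(W), 23(W) are all W)
n=31: W (go to 30, an L position)
n=32: L (options 31(W), 29(W), 25(W) are all W)
n=33: W (go to 32, an L position)
n=34: L (options 33(W), 31(W), 27(W) are all W)
n=35: W (go to 34, an L position)
n=36: L (options 35(W), 33(W), 29(W) are all W)
n=37: W (go to 36, an L position)
Reading off the rows marked L gives the requested list; there are 19 such values of n.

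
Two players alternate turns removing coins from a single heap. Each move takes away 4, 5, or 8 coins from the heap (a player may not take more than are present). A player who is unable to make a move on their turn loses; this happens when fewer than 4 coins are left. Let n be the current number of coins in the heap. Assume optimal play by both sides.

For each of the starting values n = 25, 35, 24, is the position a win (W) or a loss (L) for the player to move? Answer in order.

25: L, 35: W, 24: L

Positions with no move are L. A position that does have a move is losing for the player to move precisely when every available move leads to a winning position for the opponent. Fill in the labels:
n=0: no move → L
n=1: no move → L
n=2: no move → L
n=3: no move → L
n=4: →0(L), so W
n=5: →1(L), so W
n=6: →2(L), so W
n=7: →3(L), so W
n=8: →3(L), so W
n=9: →1(L), so W
n=10: →2(L), so W
n=11: →3(L), so W
n=12: →8(W), 7(W), 4(W) — all W, so L
n=13: →9(W), 8(W), 5(W) — all W, so L
n=14: →10(W), 9(W), 6(W) — all W, so L
n=15: →11(W), 10(W), 7(W) — all W, so L
n=16: →12(L), so W
n=17: →13(L), so W
n=18: →14(L), so W
n=19: →15(L), so W
n=20: →15(L), so W
n=21: →13(L), so W
n=22: →14(L), so W
n=23: →15(L), so W
n=24: →20(W), 19(W), 16(W) — all W, so L
n=25: →21(W), 20(W), 17(W) — all W, so L
n=26: →22(W), 21(W), 18(W) — all W, so L
n=27: →23(W), 22(W), 19(W) — all W, so L
n=28: →24(L), so W
n=29: →25(L), so W
n=30: →26(L), so W
n=31: →27(L), so W
n=32: →27(L), so W
n=33: →25(L), so W
n=34: →26(L), so W
n=35: →27(L), so W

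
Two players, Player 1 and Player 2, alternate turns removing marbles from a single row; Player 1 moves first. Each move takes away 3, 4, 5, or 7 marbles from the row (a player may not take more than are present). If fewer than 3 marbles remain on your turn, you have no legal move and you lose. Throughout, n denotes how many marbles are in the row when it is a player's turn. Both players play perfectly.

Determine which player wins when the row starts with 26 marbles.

Build the W/L table. Terminal = L. A non-terminal position is W if it has a move to some L; otherwise it is L.
n=0: no move → L
n=1: no move → L
n=2: no move → L
n=3: reaches L-position 0 → W
n=4: reaches L-position 1 → W
n=5: reaches L-position 2 → W
n=6: reaches L-position 2 → W
n=7: reaches L-position 2 → W
n=8: reaches L-position 1 → W
n=9: reaches L-position 2 → W
n=10: only reaches 7(W), 6(W), 5(W), 3(W), all W → L
n=11: only reaches 8(W), 7(W), 6(W), 4(W), all W → L
n=12: only reaches 9(W), 8(W), 7(W), 5(W), all W → L
n=13: reaches L-position 10 → W
n=14: reaches L-position 11 → W
n=15: reaches L-position 12 → W
n=16: reaches L-position 12 → W
n=17: reaches L-position 12 → W
n=18: reaches L-position 11 → W
n=19: reaches L-position 12 → W
n=20: only reaches 17(W), 16(W), 15(W), 13(W), all W → L
n=21: only reaches 18(W), 17(W), 16(W), 14(W), all W → L
n=22: only reaches 19(W), 18(W), 17(W), 15(W), all W → L
n=23: reaches L-position 20 → W
n=24: reaches L-position 21 → W
n=25: reaches L-position 22 → W
n=26: reaches L-position 22 → W
The starting position 26 is W: Player 1 should remove 4, leaving 22, handing over an L position.

Player 1 wins.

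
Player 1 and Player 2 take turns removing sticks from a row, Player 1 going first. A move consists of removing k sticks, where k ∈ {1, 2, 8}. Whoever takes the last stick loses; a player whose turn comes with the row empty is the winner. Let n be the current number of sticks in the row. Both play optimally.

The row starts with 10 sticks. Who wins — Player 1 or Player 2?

Player 2 wins.

Use the standard recursion: the mover wins at a terminal position; elsewhere, the mover wins exactly when some move hands the opponent an L position.
n=0: no move; the opponent has just taken the last stick and therefore loses → W
n=1: only reaches 0(W), which is W → L
n=2: reaches L-position 1 → W
n=3: reaches L-position 1 → W
n=4: only reaches 3(W), 2(W), all W → L
n=5: reaches L-position 4 → W
n=6: reaches L-position 4 → W
n=7: only reaches 6(W), 5(W), all W → L
n=8: reaches L-position 7 → W
n=9: reaches L-position 7 → W
n=10: only reaches 9(W), 8(W), 2(W), all W → L
The starting position 10 is L: whatever Player 1 does, the opponent receives a W position.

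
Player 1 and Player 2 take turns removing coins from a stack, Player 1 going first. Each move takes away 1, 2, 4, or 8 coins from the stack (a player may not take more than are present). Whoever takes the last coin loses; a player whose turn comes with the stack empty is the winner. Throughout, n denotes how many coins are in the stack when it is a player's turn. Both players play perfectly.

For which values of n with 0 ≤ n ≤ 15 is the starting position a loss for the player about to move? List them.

Label each position W (a win for the player to move) or L (a loss). A position with no legal move is W; any other position is W exactly when some move reaches an L, and L when every move reaches a W.
n=0: no move; the opponent has just taken the last coin and therefore loses → W
n=1: →0(W) only, which is W, so L
n=2: →1(L), so W
n=3: →1(L), so W
n=4: →3(W), 2(W), 0(W) — all W, so L
n=5: →4(L), so W
n=6: →4(L), so W
n=7: →6(W), 5(W), 3(W) — all W, so L
n=8: →7(L), so W
n=9: →7(L), so W
n=10: →9(W), 8(W), 6(W), 2(W) — all W, so L
n=11: →10(L), so W
n=12: →10(L), so W
n=13: →12(W), 11(W), 9(W), 5(W) — all W, so L
n=14: →13(L), so W
n=15: →13(L), so W
The losing starting values of n are exactly the entries labelled L in this table (5 of them).

1, 4, 7, 10, 13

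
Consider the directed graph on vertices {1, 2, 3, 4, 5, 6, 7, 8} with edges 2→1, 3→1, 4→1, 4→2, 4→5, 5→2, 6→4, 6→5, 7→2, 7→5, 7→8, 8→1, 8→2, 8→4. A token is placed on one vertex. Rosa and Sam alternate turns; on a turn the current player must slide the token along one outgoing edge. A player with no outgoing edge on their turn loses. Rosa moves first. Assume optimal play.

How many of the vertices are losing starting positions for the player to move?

2

Build the W/L table. Terminal = L. A non-terminal position is W if it has a move to some L; otherwise it is L.
Every edge goes from a vertex to one that appears earlier in the order 1, 2, 5, 4, 6, 8, 7, 3, so processing vertices in that order labels each vertex after all of its successors.
1: no outgoing edge → L
2: reaches L-position 1 → W
5: only reaches 2(W), which is W → L
4: reaches L-position 5 → W
6: reaches L-position 5 → W
8: reaches L-position 1 → W
7: reaches L-position 5 → W
3: reaches L-position 1 → W
The L vertices are 1, 5; that is 2 in all.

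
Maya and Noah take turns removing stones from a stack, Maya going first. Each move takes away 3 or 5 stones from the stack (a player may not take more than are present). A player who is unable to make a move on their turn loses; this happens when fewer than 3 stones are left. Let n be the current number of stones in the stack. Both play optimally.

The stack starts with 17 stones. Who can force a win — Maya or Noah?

Noah wins.

Positions with no move are L. A position that does have a move is losing for the player to move precisely when every available move leads to a winning position for the opponent. Fill in the labels:
n=0: no move → L
n=1: no move → L
n=2: no move → L
n=3: reaches L-position 0 → W
n=4: reaches L-position 1 → W
n=5: reaches L-position 2 → W
n=6: reaches L-position 1 → W
n=7: reaches L-position 2 → W
n=8: only reaches 5(W), 3(W), all W → L
n=9: only reaches 6(W), 4(W), all W → L
n=10: only reaches 7(W), 5(W), all W → L
n=11: reaches L-position 8 → W
n=12: reaches L-position 9 → W
n=13: reaches L-position 10 → W
n=14: reaches L-position 9 → W
n=15: reaches L-position 10 → W
n=16: only reaches 13(W), 11(W), all W → L
n=17: only reaches 14(W), 12(W), all W → L
The starting position 17 is L: whatever Maya does, the opponent receives a W position.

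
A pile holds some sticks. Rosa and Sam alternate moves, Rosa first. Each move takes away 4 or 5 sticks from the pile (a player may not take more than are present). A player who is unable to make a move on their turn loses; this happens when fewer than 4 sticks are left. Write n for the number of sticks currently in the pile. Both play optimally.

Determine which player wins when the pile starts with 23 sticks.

Rosa wins.

Use the standard recursion: the mover loses at a terminal position; elsewhere, the mover wins exactly when some move hands the opponent an L position.
n=0: no move → L
n=1: no move → L
n=2: no move → L
n=3: no move → L
n=4: reaches L-position 0 → W
n=5: reaches L-position 1 → W
n=6: reaches L-position 2 → W
n=7: reaches L-position 3 → W
n=8: reaches L-position 3 → W
n=9: only reaches 5(W), 4(W), all W → L
n=10: only reaches 6(W), 5(W), all W → L
n=11: only reaches 7(W), 6(W), all W → L
n=12: only reaches 8(W), 7(W), all W → L
n=13: reaches L-position 9 → W
n=14: reaches L-position 10 → W
n=15: reaches L-position 11 → W
n=16: reaches L-position 12 → W
n=17: reaches L-position 12 → W
n=18: only reaches 14(W), 13(W), all W → L
n=19: only reaches 15(W), 14(W), all W → L
n=20: only reaches 16(W), 15(W), all W → L
n=21: only reaches 17(W), 16(W), all W → L
n=22: reaches L-position 18 → W
n=23: reaches L-position 19 → W
The starting position 23 is W: Rosa should remove 4, leaving 19, handing over an L position.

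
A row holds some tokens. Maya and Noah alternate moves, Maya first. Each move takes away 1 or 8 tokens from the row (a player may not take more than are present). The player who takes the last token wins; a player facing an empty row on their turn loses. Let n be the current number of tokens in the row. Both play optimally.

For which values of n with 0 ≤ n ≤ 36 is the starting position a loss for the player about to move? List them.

Work bottom-up. With no move the player to move loses. Otherwise the position is W if at least one move leads to an L position for the opponent, and L if every move leads to a W.
n=0: no move → L
n=1: W (go to 0, an L position)
n=2: L (sole option 1(W) is W)
n=3: W (go to 2, an L position)
n=4: L (sole option 3(W) is W)
n=5: W (go to 4, an L position)
n=6: L (sole option 5(W) is W)
n=7: W (go to 6, an L position)
n=8: W (go to 0, an L position)
n=9: L (options 8(W), 1(W) are all W)
n=10: W (go to 9, an L position)
n=11: L (options 10(W), 3(W) are all W)
n=12: W (go to 11, an L position)
n=13: L (options 12(W), 5(W) are all W)
n=14: W (go to 13, an L position)
n=15: L (options 14(W), 7(W) are all W)
n=16: W (go to 15, an L position)
n=17: W (go to 9, an L position)
n=18: L (options 17(W), 10(W) are all W)
n=19: W (go to 18, an L position)
n=20: L (options 19(W), 12(W) are all W)
n=21: W (go to 20, an L position)
n=22: L (options 21(W), 14(W) are all W)
n=23: W (go to 22, an L position)
n=24: L (options 23(W), 16(W) are all W)
n=25: W (go to 24, an L position)
n=26: W (go to 18, an L position)
n=27: L (options 26(W), 19(W) are all W)
n=28: W (go to 27, an L position)
n=29: L (options 28(W), 21(W) are all W)
n=30: W (go to 29, an L position)
n=31: L (options 30(W), 23(W) are all W)
n=32: W (go to 31, an L position)
n=33: L (options 32(W), 25(W) are all W)
n=34: W (go to 33, an L position)
n=35: W (go to 27, an L position)
n=36: L (options 35(W), 28(W) are all W)
Reading off the rows marked L gives the requested list; there are 17 such values of n.

0, 2, 4, 6, 9, 11, 13, 15, 18, 20, 22, 24, 27, 29, 31, 33, 36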